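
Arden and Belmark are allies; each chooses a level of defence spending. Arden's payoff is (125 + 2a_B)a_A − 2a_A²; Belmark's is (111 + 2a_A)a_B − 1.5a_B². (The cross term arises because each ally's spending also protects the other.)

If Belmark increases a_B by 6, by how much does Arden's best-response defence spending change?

3

Expanding Arden's payoff: 125a_A + 2a_Ba_A − 2a_A².
∂π/∂a_A = 125 + 2a_B − 4a_A = 0, so a_A = 31.25 + 0.5a_B.
The reaction-function slope is 0.5, so a 6-unit rise in a_B moves a_A by 0.5 × 6 = 3. Arden's best response rises — the actions are strategic complements.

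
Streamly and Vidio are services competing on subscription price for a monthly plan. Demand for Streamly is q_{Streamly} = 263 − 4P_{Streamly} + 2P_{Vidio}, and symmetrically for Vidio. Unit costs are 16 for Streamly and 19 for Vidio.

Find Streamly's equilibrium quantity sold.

Streamly's profit: π = (P_{Streamly} − 16)(263 − 4P_{Streamly} + 2P_{Vidio}).
∂π/∂P_{Streamly} = 327 − 8P_{Streamly} + 2P_{Vidio} = 0 ⇒ P_{Streamly} = 40.875 + 0.25P_{Vidio}.
Similarly P_{Vidio} = 42.375 + 0.25P_{Streamly}.
Solving the two reaction functions simultaneously: (1 − (0.25)(0.25))P_{Streamly} = 40.875 + 0.25·42.375, so 0.9375P_{Streamly} = 1647/32 and P_{Streamly} = 54.9.
Then P_{Vidio} = 42.375 + 0.25·54.9 = 56.1.
q_{Streamly} = 263 − 4·54.9 + 2·56.1 = 155.6.

155.6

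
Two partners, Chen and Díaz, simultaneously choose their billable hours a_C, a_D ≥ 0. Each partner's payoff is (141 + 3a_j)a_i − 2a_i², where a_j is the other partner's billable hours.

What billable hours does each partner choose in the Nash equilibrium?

Chen's payoff is (141 + 3a_D)a_C − 2a_C².
∂π/∂a_C = 141 + 3a_D − 4a_C = 0, so a_C = 35.25 + 0.75a_D.
The game is symmetric, so in equilibrium a_D = a_C: the reaction function gives 0.25a_C = 35.25, hence a_C = 141.

141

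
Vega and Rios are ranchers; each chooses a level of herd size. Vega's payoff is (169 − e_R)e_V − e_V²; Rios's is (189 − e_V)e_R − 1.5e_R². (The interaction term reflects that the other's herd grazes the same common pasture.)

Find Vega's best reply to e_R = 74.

47.5

Expanding Vega's payoff: 169e_V − e_Re_V − e_V².
∂π/∂e_V = 169 − e_R − 2e_V = 0, so e_V = 84.5 − 0.5e_R.
At e_R = 74: e_V = 84.5 − 0.5·74 = 47.5.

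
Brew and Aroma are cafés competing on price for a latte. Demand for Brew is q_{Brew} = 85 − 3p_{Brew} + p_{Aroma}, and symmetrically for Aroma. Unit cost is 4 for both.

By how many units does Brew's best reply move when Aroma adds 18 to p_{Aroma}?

Brew's profit: π = (p_{Brew} − 4)(85 − 3p_{Brew} + p_{Aroma}).
∂π/∂p_{Brew} = 97 − 6p_{Brew} + p_{Aroma} = 0 ⇒ p_{Brew} = 97/6 + (1/6)p_{Aroma}.
The reaction-function slope is 1/6, so an 18-unit rise in p_{Aroma} moves p_{Brew} by 1/6 × 18 = 3. Brew's best response rises — the actions are strategic complements.

3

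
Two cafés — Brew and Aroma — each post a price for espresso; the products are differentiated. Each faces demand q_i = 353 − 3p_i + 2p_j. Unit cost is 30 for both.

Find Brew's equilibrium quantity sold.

242.25

Brew's profit: π = (p_{Brew} − 30)(353 − 3p_{Brew} + 2p_{Aroma}).
∂π/∂p_{Brew} = 443 − 6p_{Brew} + 2p_{Aroma} = 0 ⇒ p_{Brew} = 443/6 + (1/3)p_{Aroma}.
By symmetry p_{Aroma} = p_{Brew}; substituting into the reaction function, (2/3)p_{Brew} = 443/6 and p_{Brew} = 110.75.
q_{Brew} = 353 − 3·110.75 + 2·110.75 = 242.25.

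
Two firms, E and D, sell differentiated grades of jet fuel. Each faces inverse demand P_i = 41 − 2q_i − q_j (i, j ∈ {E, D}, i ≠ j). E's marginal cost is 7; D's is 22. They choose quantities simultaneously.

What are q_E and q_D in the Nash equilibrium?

7.8, 2.8

Firm E's profit: π = q_E(41 − 2q_E − q_D) − 7q_E.
∂π/∂q_E = 34 − 4q_E − q_D = 0 ⇒ q_E = 8.5 − 0.25q_D.
Similarly q_D = 4.75 − 0.25q_E.
Plugging q_D into E's best response: q_E = 8.5 − 0.25(4.75 − 0.25q_E) ⇒ 0.9375q_E = 7.3125, so q_E = 7.8.
Then q_D = 4.75 − 0.25·7.8 = 2.8.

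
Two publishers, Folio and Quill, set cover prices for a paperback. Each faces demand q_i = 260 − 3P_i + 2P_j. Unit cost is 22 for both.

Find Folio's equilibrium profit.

Folio's profit: π = (P_{Folio} − 22)(260 − 3P_{Folio} + 2P_{Quill}).
∂π/∂P_{Folio} = 326 − 6P_{Folio} + 2P_{Quill} = 0 ⇒ P_{Folio} = 163/3 + (1/3)P_{Quill}.
Setting P_{Folio} = P_{Quill} in the reaction function: P_{Folio} = 163/3 + (1/3)P_{Folio}, so P_{Folio} = (163/3) / (2/3) = 81.5.
q_{Folio} = 260 − 3·81.5 + 2·81.5 = 178.5.
Profit = (81.5 − 22)·178.5 = 10620.75.

10620.75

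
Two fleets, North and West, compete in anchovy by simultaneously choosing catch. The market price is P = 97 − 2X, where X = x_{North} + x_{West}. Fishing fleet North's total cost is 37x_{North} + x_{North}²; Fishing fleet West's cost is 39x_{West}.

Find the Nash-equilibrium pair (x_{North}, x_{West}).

Fishing fleet North's profit: π = x_{North}(97 − 2(x_{North} + x_{West})) − 37x_{North} − x_{North}².
∂π/∂x_{North} = 60 − 6x_{North} − 2x_{West} = 0, so x_{North} = 10 − (1/3)x_{West}.
For West: ∂π/∂x_{West} = 58 − 4x_{West} − 2x_{North} = 0 ⇒ x_{West} = 14.5 − 0.5x_{North}.
Substituting the second reaction function into the first: x_{North} = 10 − (1/3)(14.5 − 0.5x_{North}), which gives (5/6)x_{North} = 31/6 ⇒ x_{North} = 6.2.
Then x_{West} = 14.5 − 0.5·6.2 = 11.4.

6.2, 11.4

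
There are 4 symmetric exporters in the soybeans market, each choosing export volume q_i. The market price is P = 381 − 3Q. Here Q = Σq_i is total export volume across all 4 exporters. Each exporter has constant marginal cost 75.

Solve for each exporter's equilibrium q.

20.4

A representative exporter's profit is π_i = q_i(381 − 3Q) − 75q_i, with Q = q_i + Σ_{j≠i} q_j.
First-order condition: 306 − 6q_i − 3Σ_{j≠i} q_j = 0.
Imposing symmetry (q_j = q for all j) turns Σ_{j≠i} q_j into 3q, so 306 = 15q and q = 20.4.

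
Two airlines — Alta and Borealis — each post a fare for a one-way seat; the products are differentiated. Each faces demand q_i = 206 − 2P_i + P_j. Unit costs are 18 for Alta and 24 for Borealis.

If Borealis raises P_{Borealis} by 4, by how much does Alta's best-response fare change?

Alta's profit: π = (P_{Alta} − 18)(206 − 2P_{Alta} + P_{Borealis}).
∂π/∂P_{Alta} = 242 − 4P_{Alta} + P_{Borealis} = 0 ⇒ P_{Alta} = 60.5 + 0.25P_{Borealis}.
The reaction-function slope is 0.25, so a 4-unit rise in P_{Borealis} moves P_{Alta} by 0.25 × 4 = 1. Alta's best response rises — the actions are strategic complements.

1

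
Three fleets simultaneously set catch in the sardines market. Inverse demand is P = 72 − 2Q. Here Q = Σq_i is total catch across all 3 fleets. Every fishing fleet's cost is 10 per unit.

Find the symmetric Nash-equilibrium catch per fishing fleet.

7.75

A representative fishing fleet's profit is π_i = q_i(72 − 2Q) − 10q_i, with Q = q_i + Σ_{j≠i} q_j.
First-order condition: 62 − 4q_i − 2Σ_{j≠i} q_j = 0.
Imposing symmetry (q_j = q for all j) turns Σ_{j≠i} q_j into 2q, so 62 = 8q and q = 7.75.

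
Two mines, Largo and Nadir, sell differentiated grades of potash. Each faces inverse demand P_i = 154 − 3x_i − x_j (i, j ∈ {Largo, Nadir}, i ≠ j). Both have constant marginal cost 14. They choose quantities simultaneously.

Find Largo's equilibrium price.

Mine Largo's profit: π = x_{Largo}(154 − 3x_{Largo} − x_{Nadir}) − 14x_{Largo}.
∂π/∂x_{Largo} = 140 − 6x_{Largo} − x_{Nadir} = 0 ⇒ x_{Largo} = 70/3 − (1/6)x_{Nadir}.
Setting x_{Largo} = x_{Nadir} in the reaction function: x_{Largo} = 70/3 − (1/6)x_{Largo}, so x_{Largo} = (70/3) / (7/6) = 20.
P_{Largo} = 154 − 3·20 − 20 = 74.

74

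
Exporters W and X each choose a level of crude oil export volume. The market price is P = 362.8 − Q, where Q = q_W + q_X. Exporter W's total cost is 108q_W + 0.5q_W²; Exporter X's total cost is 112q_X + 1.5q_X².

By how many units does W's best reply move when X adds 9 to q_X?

Exporter W's profit: π = q_W(362.8 − (q_W + q_X)) − 108q_W − 0.5q_W².
∂π/∂q_W = 254.8 − 3q_W − q_X = 0, so q_W = 1274/15 − (1/3)q_X.
The reaction-function slope is −1/3, so a 9-unit rise in q_X moves q_W by −1/3 × 9 = −3. W's best response falls — the actions are strategic substitutes.

-3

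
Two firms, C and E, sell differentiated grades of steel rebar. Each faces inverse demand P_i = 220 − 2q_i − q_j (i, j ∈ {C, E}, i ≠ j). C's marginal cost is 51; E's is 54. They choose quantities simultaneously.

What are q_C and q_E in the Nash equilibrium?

Firm C's profit: π = q_C(220 − 2q_C − q_E) − 51q_C.
∂π/∂q_C = 169 − 4q_C − q_E = 0 ⇒ q_C = 42.25 − 0.25q_E.
Similarly q_E = 41.5 − 0.25q_C.
Solving the two reaction functions simultaneously: (1 − (−0.25)(−0.25))q_C = 42.25 − 0.25·41.5, so 0.9375q_C = 31.875 and q_C = 34.
Then q_E = 41.5 − 0.25·34 = 33.

34, 33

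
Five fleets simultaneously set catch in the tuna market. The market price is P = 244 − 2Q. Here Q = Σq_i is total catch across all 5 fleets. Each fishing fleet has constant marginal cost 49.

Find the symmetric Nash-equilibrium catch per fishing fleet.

A representative fishing fleet's profit is π_i = q_i(244 − 2Q) − 49q_i, with Q = q_i + Σ_{j≠i} q_j.
First-order condition: 195 − 4q_i − 2Σ_{j≠i} q_j = 0.
Imposing symmetry (q_j = q for all j) turns Σ_{j≠i} q_j into 4q, so 195 = 12q and q = 16.25.

16.25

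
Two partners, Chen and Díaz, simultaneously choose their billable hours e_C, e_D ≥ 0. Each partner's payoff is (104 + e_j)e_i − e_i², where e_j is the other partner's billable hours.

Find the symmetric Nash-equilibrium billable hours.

104

Chen's payoff is (104 + e_D)e_C − e_C².
∂π/∂e_C = 104 + e_D − 2e_C = 0, so e_C = 52 + 0.5e_D.
The game is symmetric, so in equilibrium e_D = e_C: the reaction function gives 0.5e_C = 52, hence e_C = 104.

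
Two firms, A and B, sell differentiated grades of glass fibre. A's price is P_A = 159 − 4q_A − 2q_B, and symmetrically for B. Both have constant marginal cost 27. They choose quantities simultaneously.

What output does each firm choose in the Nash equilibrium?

13.2

Firm A's profit: π = q_A(159 − 4q_A − 2q_B) − 27q_A.
∂π/∂q_A = 132 − 8q_A − 2q_B = 0 ⇒ q_A = 16.5 − 0.25q_B.
The game is symmetric, so in equilibrium q_B = q_A: the reaction function gives 1.25q_A = 16.5, hence q_A = 13.2.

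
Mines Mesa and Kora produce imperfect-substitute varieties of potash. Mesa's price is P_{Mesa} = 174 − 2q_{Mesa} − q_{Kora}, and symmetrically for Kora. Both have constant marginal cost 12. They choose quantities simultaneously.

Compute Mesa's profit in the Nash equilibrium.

Mine Mesa's profit: π = q_{Mesa}(174 − 2q_{Mesa} − q_{Kora}) − 12q_{Mesa}.
∂π/∂q_{Mesa} = 162 − 4q_{Mesa} − q_{Kora} = 0 ⇒ q_{Mesa} = 40.5 − 0.25q_{Kora}.
Setting q_{Mesa} = q_{Kora} in the reaction function: q_{Mesa} = 40.5 − 0.25q_{Mesa}, so q_{Mesa} = 40.5 / 1.25 = 32.4.
P_{Mesa} = 174 − 2·32.4 − 32.4 = 76.8.
Profit = (76.8 − 12)·32.4 = 2099.52.

2099.52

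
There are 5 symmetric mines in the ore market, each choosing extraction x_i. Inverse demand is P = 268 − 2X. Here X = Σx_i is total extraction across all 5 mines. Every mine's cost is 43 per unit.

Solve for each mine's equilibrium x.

A representative mine's profit is π_i = x_i(268 − 2X) − 43x_i, with X = x_i + Σ_{j≠i} x_j.
First-order condition: 225 − 4x_i − 2Σ_{j≠i} x_j = 0.
With identical mines, set every x_j = x: then 225 − 4x − 8x = 0, i.e. x = 225/12 = 18.75.

18.75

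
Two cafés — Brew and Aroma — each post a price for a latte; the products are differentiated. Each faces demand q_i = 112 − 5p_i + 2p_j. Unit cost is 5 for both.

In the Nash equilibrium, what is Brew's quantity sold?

60.625

Brew's profit: π = (p_{Brew} − 5)(112 − 5p_{Brew} + 2p_{Aroma}).
∂π/∂p_{Brew} = 137 − 10p_{Brew} + 2p_{Aroma} = 0 ⇒ p_{Brew} = 13.7 + 0.2p_{Aroma}.
The game is symmetric, so in equilibrium p_{Aroma} = p_{Brew}: the reaction function gives 0.8p_{Brew} = 13.7, hence p_{Brew} = 17.125.
q_{Brew} = 112 − 5·17.125 + 2·17.125 = 60.625.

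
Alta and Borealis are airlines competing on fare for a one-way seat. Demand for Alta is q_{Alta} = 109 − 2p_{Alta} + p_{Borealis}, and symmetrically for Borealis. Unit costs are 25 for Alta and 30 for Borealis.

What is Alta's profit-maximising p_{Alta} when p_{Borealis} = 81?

60

Alta's profit: π = (p_{Alta} − 25)(109 − 2p_{Alta} + p_{Borealis}).
∂π/∂p_{Alta} = 159 − 4p_{Alta} + p_{Borealis} = 0 ⇒ p_{Alta} = 39.75 + 0.25p_{Borealis}.
At p_{Borealis} = 81: p_{Alta} = 39.75 + 0.25·81 = 60.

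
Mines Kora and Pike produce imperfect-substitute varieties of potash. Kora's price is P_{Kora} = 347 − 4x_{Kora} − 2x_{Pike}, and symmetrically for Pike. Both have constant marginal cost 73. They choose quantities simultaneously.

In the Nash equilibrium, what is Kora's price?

182.6

Mine Kora's profit: π = x_{Kora}(347 − 4x_{Kora} − 2x_{Pike}) − 73x_{Kora}.
∂π/∂x_{Kora} = 274 − 8x_{Kora} − 2x_{Pike} = 0 ⇒ x_{Kora} = 34.25 − 0.25x_{Pike}.
The game is symmetric, so in equilibrium x_{Pike} = x_{Kora}: the reaction function gives 1.25x_{Kora} = 34.25, hence x_{Kora} = 27.4.
P_{Kora} = 347 − 4·27.4 − 2·27.4 = 182.6.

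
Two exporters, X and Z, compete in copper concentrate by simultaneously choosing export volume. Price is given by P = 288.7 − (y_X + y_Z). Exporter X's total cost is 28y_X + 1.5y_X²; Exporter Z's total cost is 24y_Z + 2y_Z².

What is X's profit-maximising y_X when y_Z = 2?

51.74

Exporter X's profit: π = y_X(288.7 − (y_X + y_Z)) − 28y_X − 1.5y_X².
∂π/∂y_X = 260.7 − 5y_X − y_Z = 0, so y_X = 52.14 − 0.2y_Z.
At y_Z = 2: y_X = 52.14 − 0.2·2 = 51.74.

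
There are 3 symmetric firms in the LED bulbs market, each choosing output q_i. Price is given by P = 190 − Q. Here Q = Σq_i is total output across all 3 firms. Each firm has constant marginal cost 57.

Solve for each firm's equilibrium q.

33.25

A representative firm's profit is π_i = q_i(190 − Q) − 57q_i, with Q = q_i + Σ_{j≠i} q_j.
First-order condition: 133 − 2q_i − Σ_{j≠i} q_j = 0.
With identical firms, set every q_j = q: then 133 − 2q − 2q = 0, i.e. q = 133/4 = 33.25.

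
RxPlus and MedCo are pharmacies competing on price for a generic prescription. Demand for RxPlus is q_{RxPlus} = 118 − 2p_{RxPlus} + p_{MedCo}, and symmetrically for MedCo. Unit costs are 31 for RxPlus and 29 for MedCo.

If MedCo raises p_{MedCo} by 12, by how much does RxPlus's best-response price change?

RxPlus's profit: π = (p_{RxPlus} − 31)(118 − 2p_{RxPlus} + p_{MedCo}).
∂π/∂p_{RxPlus} = 180 − 4p_{RxPlus} + p_{MedCo} = 0 ⇒ p_{RxPlus} = 45 + 0.25p_{MedCo}.
The reaction-function slope is 0.25, so a 12-unit rise in p_{MedCo} moves p_{RxPlus} by 0.25 × 12 = 3. RxPlus's best response rises — the actions are strategic complements.

3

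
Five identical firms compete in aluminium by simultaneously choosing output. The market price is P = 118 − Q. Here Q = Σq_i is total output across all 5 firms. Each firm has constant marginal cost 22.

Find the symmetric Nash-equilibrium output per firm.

16

A representative firm's profit is π_i = q_i(118 − Q) − 22q_i, with Q = q_i + Σ_{j≠i} q_j.
First-order condition: 96 − 2q_i − Σ_{j≠i} q_j = 0.
With identical firms, set every q_j = q: then 96 − 2q − 4q = 0, i.e. q = 96/6 = 16.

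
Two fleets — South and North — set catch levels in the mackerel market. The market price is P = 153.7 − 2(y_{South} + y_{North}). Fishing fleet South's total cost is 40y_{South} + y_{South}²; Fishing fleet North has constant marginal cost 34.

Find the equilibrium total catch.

Fishing fleet South's profit: π = y_{South}(153.7 − 2(y_{South} + y_{North})) − 40y_{South} − y_{South}².
∂π/∂y_{South} = 113.7 − 6y_{South} − 2y_{North} = 0, so y_{South} = 18.95 − (1/3)y_{North}.
For North: ∂π/∂y_{North} = 119.7 − 4y_{North} − 2y_{South} = 0 ⇒ y_{North} = 29.925 − 0.5y_{South}.
Solving the two reaction functions simultaneously: (1 − (−1/3)(−0.5))y_{South} = 18.95 − (1/3)·29.925, so (5/6)y_{South} = 8.975 and y_{South} = 10.77.
Then y_{North} = 29.925 − 0.5·10.77 = 24.54.
Total catch: 10.77 + 24.54 = 35.31.

35.31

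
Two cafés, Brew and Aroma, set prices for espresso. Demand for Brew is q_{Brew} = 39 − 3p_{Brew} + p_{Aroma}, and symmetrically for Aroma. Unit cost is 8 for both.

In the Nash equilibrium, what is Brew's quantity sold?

13.8

Brew's profit: π = (p_{Brew} − 8)(39 − 3p_{Brew} + p_{Aroma}).
∂π/∂p_{Brew} = 63 − 6p_{Brew} + p_{Aroma} = 0 ⇒ p_{Brew} = 10.5 + (1/6)p_{Aroma}.
By symmetry p_{Aroma} = p_{Brew}; substituting into the reaction function, (5/6)p_{Brew} = 10.5 and p_{Brew} = 12.6.
q_{Brew} = 39 − 3·12.6 + 12.6 = 13.8.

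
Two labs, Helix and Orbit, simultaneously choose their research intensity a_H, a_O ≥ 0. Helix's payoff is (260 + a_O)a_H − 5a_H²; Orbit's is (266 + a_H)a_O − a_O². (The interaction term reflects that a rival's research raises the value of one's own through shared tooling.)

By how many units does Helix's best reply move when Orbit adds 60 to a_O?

Expanding Helix's payoff: 260a_H + a_Oa_H − 5a_H².
∂π/∂a_H = 260 + a_O − 10a_H = 0, so a_H = 26 + 0.1a_O.
The reaction-function slope is 0.1, so a 60-unit rise in a_O moves a_H by 0.1 × 60 = 6. Helix's best response rises — the actions are strategic complements.

6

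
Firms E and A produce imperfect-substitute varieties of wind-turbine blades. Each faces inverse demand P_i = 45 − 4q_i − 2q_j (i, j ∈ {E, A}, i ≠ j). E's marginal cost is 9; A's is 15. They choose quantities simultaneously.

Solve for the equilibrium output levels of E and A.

Firm E's profit: π = q_E(45 − 4q_E − 2q_A) − 9q_E.
∂π/∂q_E = 36 − 8q_E − 2q_A = 0 ⇒ q_E = 4.5 − 0.25q_A.
Similarly q_A = 3.75 − 0.25q_E.
Solving the two reaction functions simultaneously: (1 − (−0.25)(−0.25))q_E = 4.5 − 0.25·3.75, so 0.9375q_E = 3.5625 and q_E = 3.8.
Then q_A = 3.75 − 0.25·3.8 = 2.8.

3.8, 2.8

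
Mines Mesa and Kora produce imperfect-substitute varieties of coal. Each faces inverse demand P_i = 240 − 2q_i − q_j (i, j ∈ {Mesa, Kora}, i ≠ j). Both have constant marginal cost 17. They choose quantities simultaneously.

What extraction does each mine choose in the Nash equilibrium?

44.6

Mine Mesa's profit: π = q_{Mesa}(240 − 2q_{Mesa} − q_{Kora}) − 17q_{Mesa}.
∂π/∂q_{Mesa} = 223 − 4q_{Mesa} − q_{Kora} = 0 ⇒ q_{Mesa} = 55.75 − 0.25q_{Kora}.
By symmetry q_{Kora} = q_{Mesa}; substituting into the reaction function, 1.25q_{Mesa} = 55.75 and q_{Mesa} = 44.6.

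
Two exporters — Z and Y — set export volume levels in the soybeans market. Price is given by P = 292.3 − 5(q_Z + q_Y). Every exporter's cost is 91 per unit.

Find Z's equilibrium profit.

Exporter Z's profit: π = q_Z(292.3 − 5(q_Z + q_Y)) − 91q_Z.
∂π/∂q_Z = 201.3 − 10q_Z − 5q_Y = 0, so q_Z = 20.13 − 0.5q_Y.
Setting q_Z = q_Y in the reaction function: q_Z = 20.13 − 0.5q_Z, so q_Z = 20.13 / 1.5 = 13.42.
Price P = 292.3 − 5·26.84 = 158.1.
Z's profit: (158.1 − 91)·13.42 = 900.482.

900.482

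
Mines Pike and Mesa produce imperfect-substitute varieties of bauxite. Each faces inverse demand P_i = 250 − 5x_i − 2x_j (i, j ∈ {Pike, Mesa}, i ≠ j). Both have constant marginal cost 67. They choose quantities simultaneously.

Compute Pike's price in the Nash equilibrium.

143.25

Mine Pike's profit: π = x_{Pike}(250 − 5x_{Pike} − 2x_{Mesa}) − 67x_{Pike}.
∂π/∂x_{Pike} = 183 − 10x_{Pike} − 2x_{Mesa} = 0 ⇒ x_{Pike} = 18.3 − 0.2x_{Mesa}.
The game is symmetric, so in equilibrium x_{Mesa} = x_{Pike}: the reaction function gives 1.2x_{Pike} = 18.3, hence x_{Pike} = 15.25.
P_{Pike} = 250 − 5·15.25 − 2·15.25 = 143.25.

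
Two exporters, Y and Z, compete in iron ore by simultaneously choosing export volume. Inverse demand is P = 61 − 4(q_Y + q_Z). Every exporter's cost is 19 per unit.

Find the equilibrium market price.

Exporter Y's profit: π = q_Y(61 − 4(q_Y + q_Z)) − 19q_Y.
∂π/∂q_Y = 42 − 8q_Y − 4q_Z = 0, so q_Y = 5.25 − 0.5q_Z.
By symmetry q_Z = q_Y; substituting into the reaction function, 1.5q_Y = 5.25 and q_Y = 3.5.
Equilibrium price: P = 61 − 4·7 = 33.

33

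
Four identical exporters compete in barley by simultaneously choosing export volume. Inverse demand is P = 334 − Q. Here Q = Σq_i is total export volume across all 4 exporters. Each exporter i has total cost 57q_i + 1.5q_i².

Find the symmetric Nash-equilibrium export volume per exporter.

A representative exporter's profit is π_i = q_i(334 − Q) − 57q_i − 1.5q_i², with Q = q_i + Σ_{j≠i} q_j.
First-order condition: 277 − 5q_i − Σ_{j≠i} q_j = 0.
In a symmetric equilibrium every exporter chooses the same q, so Σ_{j≠i} q_j = 3q. The condition becomes 277 − 8q = 0, giving q = 277/8 = 34.625.

34.625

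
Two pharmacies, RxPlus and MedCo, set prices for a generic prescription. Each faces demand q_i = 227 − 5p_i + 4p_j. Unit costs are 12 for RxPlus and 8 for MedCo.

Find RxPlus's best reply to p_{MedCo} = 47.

47.5

RxPlus's profit: π = (p_{RxPlus} − 12)(227 − 5p_{RxPlus} + 4p_{MedCo}).
∂π/∂p_{RxPlus} = 287 − 10p_{RxPlus} + 4p_{MedCo} = 0 ⇒ p_{RxPlus} = 28.7 + 0.4p_{MedCo}.
At p_{MedCo} = 47: p_{RxPlus} = 28.7 + 0.4·47 = 47.5.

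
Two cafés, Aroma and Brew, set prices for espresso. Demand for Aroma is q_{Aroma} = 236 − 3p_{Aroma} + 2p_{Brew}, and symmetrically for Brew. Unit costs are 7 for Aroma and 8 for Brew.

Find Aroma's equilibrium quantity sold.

Aroma's profit: π = (p_{Aroma} − 7)(236 − 3p_{Aroma} + 2p_{Brew}).
∂π/∂p_{Aroma} = 257 − 6p_{Aroma} + 2p_{Brew} = 0 ⇒ p_{Aroma} = 257/6 + (1/3)p_{Brew}.
Similarly p_{Brew} = 130/3 + (1/3)p_{Aroma}.
Substituting the second reaction function into the first: p_{Aroma} = 257/6 + (1/3)(130/3 + (1/3)p_{Aroma}), which gives (8/9)p_{Aroma} = 1031/18 ⇒ p_{Aroma} = 64.4375.
Then p_{Brew} = 130/3 + (1/3)·64.4375 = 64.8125.
q_{Aroma} = 236 − 3·64.4375 + 2·64.8125 = 172.3125.

172.3125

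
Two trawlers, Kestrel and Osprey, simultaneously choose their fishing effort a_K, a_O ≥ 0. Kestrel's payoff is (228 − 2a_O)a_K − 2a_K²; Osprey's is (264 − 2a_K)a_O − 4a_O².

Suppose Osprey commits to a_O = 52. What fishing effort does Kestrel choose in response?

31

Expanding Kestrel's payoff: 228a_K − 2a_Oa_K − 2a_K².
∂π/∂a_K = 228 − 2a_O − 4a_K = 0, so a_K = 57 − 0.5a_O.
At a_O = 52: a_K = 57 − 0.5·52 = 31.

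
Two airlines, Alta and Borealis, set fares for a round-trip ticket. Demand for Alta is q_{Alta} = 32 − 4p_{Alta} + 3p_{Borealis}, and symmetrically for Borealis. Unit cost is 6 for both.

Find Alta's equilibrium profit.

108.16

Alta's profit: π = (p_{Alta} − 6)(32 − 4p_{Alta} + 3p_{Borealis}).
∂π/∂p_{Alta} = 56 − 8p_{Alta} + 3p_{Borealis} = 0 ⇒ p_{Alta} = 7 + 0.375p_{Borealis}.
By symmetry p_{Borealis} = p_{Alta}; substituting into the reaction function, 0.625p_{Alta} = 7 and p_{Alta} = 11.2.
q_{Alta} = 32 − 4·11.2 + 3·11.2 = 20.8.
Profit = (11.2 − 6)·20.8 = 108.16.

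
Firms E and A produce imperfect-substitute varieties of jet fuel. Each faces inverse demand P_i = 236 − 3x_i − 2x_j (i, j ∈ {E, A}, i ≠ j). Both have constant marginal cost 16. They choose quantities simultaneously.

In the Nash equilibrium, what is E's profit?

2268.75

Firm E's profit: π = x_E(236 − 3x_E − 2x_A) − 16x_E.
∂π/∂x_E = 220 − 6x_E − 2x_A = 0 ⇒ x_E = 110/3 − (1/3)x_A.
By symmetry x_A = x_E; substituting into the reaction function, (4/3)x_E = 110/3 and x_E = 27.5.
P_E = 236 − 3·27.5 − 2·27.5 = 98.5.
Profit = (98.5 − 16)·27.5 = 2268.75.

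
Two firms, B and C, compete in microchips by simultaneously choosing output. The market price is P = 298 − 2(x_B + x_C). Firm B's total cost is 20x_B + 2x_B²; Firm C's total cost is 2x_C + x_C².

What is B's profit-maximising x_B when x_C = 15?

Firm B's profit: π = x_B(298 − 2(x_B + x_C)) − 20x_B − 2x_B².
∂π/∂x_B = 278 − 8x_B − 2x_C = 0, so x_B = 34.75 − 0.25x_C.
At x_C = 15: x_B = 34.75 − 0.25·15 = 31.

31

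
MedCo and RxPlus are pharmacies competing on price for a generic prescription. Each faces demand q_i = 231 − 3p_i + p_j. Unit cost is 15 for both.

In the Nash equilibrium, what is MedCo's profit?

4848.12

MedCo's profit: π = (p_{MedCo} − 15)(231 − 3p_{MedCo} + p_{RxPlus}).
∂π/∂p_{MedCo} = 276 − 6p_{MedCo} + p_{RxPlus} = 0 ⇒ p_{MedCo} = 46 + (1/6)p_{RxPlus}.
Setting p_{MedCo} = p_{RxPlus} in the reaction function: p_{MedCo} = 46 + (1/6)p_{MedCo}, so p_{MedCo} = 46 / (5/6) = 55.2.
q_{MedCo} = 231 − 3·55.2 + 55.2 = 120.6.
Profit = (55.2 − 15)·120.6 = 4848.12.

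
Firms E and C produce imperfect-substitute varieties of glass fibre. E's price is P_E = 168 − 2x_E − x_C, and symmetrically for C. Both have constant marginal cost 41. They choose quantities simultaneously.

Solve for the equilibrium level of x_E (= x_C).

Firm E's profit: π = x_E(168 − 2x_E − x_C) − 41x_E.
∂π/∂x_E = 127 − 4x_E − x_C = 0 ⇒ x_E = 31.75 − 0.25x_C.
The game is symmetric, so in equilibrium x_C = x_E: the reaction function gives 1.25x_E = 31.75, hence x_E = 25.4.

25.4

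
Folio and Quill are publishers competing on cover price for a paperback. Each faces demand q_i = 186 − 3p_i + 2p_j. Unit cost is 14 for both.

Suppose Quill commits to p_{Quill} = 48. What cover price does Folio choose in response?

Folio's profit: π = (p_{Folio} − 14)(186 − 3p_{Folio} + 2p_{Quill}).
∂π/∂p_{Folio} = 228 − 6p_{Folio} + 2p_{Quill} = 0 ⇒ p_{Folio} = 38 + (1/3)p_{Quill}.
At p_{Quill} = 48: p_{Folio} = 38 + (1/3)·48 = 54.

54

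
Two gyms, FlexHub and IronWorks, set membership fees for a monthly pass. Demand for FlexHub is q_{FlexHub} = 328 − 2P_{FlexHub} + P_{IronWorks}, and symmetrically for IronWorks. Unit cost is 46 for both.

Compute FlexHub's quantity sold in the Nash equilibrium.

188

FlexHub's profit: π = (P_{FlexHub} − 46)(328 − 2P_{FlexHub} + P_{IronWorks}).
∂π/∂P_{FlexHub} = 420 − 4P_{FlexHub} + P_{IronWorks} = 0 ⇒ P_{FlexHub} = 105 + 0.25P_{IronWorks}.
Setting P_{FlexHub} = P_{IronWorks} in the reaction function: P_{FlexHub} = 105 + 0.25P_{FlexHub}, so P_{FlexHub} = 105 / 0.75 = 140.
q_{FlexHub} = 328 − 2·140 + 140 = 188.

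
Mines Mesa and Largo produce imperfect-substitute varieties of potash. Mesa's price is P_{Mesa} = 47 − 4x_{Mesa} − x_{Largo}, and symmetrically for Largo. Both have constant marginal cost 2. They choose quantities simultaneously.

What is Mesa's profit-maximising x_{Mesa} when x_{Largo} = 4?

5.125

Mine Mesa's profit: π = x_{Mesa}(47 − 4x_{Mesa} − x_{Largo}) − 2x_{Mesa}.
∂π/∂x_{Mesa} = 45 − 8x_{Mesa} − x_{Largo} = 0 ⇒ x_{Mesa} = 5.625 − 0.125x_{Largo}.
At x_{Largo} = 4: x_{Mesa} = 5.625 − 0.125·4 = 5.125.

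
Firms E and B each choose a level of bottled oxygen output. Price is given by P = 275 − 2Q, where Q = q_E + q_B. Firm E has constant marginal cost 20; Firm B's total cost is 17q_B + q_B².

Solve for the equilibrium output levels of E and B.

50.7, 26.1

Firm E's profit: π = q_E(275 − 2(q_E + q_B)) − 20q_E.
∂π/∂q_E = 255 − 4q_E − 2q_B = 0, so q_E = 63.75 − 0.5q_B.
For B: ∂π/∂q_B = 258 − 6q_B − 2q_E = 0 ⇒ q_B = 43 − (1/3)q_E.
Solving the two reaction functions simultaneously: (1 − (−0.5)(−1/3))q_E = 63.75 − 0.5·43, so (5/6)q_E = 42.25 and q_E = 50.7.
Then q_B = 43 − (1/3)·50.7 = 26.1.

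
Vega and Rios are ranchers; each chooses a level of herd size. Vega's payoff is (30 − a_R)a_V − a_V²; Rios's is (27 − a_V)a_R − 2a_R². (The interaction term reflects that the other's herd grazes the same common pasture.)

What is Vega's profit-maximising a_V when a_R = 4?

Expanding Vega's payoff: 30a_V − a_Ra_V − a_V².
∂π/∂a_V = 30 − a_R − 2a_V = 0, so a_V = 15 − 0.5a_R.
At a_R = 4: a_V = 15 − 0.5·4 = 13.

13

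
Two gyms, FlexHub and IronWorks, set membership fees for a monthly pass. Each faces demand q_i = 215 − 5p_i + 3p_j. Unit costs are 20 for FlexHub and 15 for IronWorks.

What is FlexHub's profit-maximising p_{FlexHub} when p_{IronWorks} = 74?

53.7

FlexHub's profit: π = (p_{FlexHub} − 20)(215 − 5p_{FlexHub} + 3p_{IronWorks}).
∂π/∂p_{FlexHub} = 315 − 10p_{FlexHub} + 3p_{IronWorks} = 0 ⇒ p_{FlexHub} = 31.5 + 0.3p_{IronWorks}.
At p_{IronWorks} = 74: p_{FlexHub} = 31.5 + 0.3·74 = 53.7.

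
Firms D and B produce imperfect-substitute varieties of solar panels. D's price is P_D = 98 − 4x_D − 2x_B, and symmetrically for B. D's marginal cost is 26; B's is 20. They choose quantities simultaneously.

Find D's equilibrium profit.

196

Firm D's profit: π = x_D(98 − 4x_D − 2x_B) − 26x_D.
∂π/∂x_D = 72 − 8x_D − 2x_B = 0 ⇒ x_D = 9 − 0.25x_B.
Similarly x_B = 9.75 − 0.25x_D.
Plugging x_B into D's best response: x_D = 9 − 0.25(9.75 − 0.25x_D) ⇒ 0.9375x_D = 6.5625, so x_D = 7.
Then x_B = 9.75 − 0.25·7 = 8.
P_D = 98 − 4·7 − 2·8 = 54.
Profit = (54 − 26)·7 = 196.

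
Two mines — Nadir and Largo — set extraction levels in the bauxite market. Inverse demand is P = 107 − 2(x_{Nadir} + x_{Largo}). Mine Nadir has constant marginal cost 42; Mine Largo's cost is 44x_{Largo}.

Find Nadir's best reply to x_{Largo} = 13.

9.75

Mine Nadir's profit: π = x_{Nadir}(107 − 2(x_{Nadir} + x_{Largo})) − 42x_{Nadir}.
∂π/∂x_{Nadir} = 65 − 4x_{Nadir} − 2x_{Largo} = 0, so x_{Nadir} = 16.25 − 0.5x_{Largo}.
At x_{Largo} = 13: x_{Nadir} = 16.25 − 0.5·13 = 9.75.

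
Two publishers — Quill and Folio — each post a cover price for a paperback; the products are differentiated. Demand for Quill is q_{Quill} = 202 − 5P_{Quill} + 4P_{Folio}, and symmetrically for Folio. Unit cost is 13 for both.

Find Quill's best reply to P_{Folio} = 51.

47.1

Quill's profit: π = (P_{Quill} − 13)(202 − 5P_{Quill} + 4P_{Folio}).
∂π/∂P_{Quill} = 267 − 10P_{Quill} + 4P_{Folio} = 0 ⇒ P_{Quill} = 26.7 + 0.4P_{Folio}.
At P_{Folio} = 51: P_{Quill} = 26.7 + 0.4·51 = 47.1.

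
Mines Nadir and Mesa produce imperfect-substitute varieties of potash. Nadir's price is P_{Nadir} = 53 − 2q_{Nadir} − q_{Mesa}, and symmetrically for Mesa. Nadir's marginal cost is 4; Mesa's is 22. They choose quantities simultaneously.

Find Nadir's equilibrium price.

Mine Nadir's profit: π = q_{Nadir}(53 − 2q_{Nadir} − q_{Mesa}) − 4q_{Nadir}.
∂π/∂q_{Nadir} = 49 − 4q_{Nadir} − q_{Mesa} = 0 ⇒ q_{Nadir} = 12.25 − 0.25q_{Mesa}.
Similarly q_{Mesa} = 7.75 − 0.25q_{Nadir}.
Solving the two reaction functions simultaneously: (1 − (−0.25)(−0.25))q_{Nadir} = 12.25 − 0.25·7.75, so 0.9375q_{Nadir} = 10.3125 and q_{Nadir} = 11.
Then q_{Mesa} = 7.75 − 0.25·11 = 5.
P_{Nadir} = 53 − 2·11 − 5 = 26.

26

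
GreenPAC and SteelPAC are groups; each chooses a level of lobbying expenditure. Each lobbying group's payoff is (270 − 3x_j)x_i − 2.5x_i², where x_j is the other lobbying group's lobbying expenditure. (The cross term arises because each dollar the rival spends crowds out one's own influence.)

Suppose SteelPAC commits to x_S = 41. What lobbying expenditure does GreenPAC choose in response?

GreenPAC's payoff is (270 − 3x_S)x_G − 2.5x_G².
∂π/∂x_G = 270 − 3x_S − 5x_G = 0, so x_G = 54 − 0.6x_S.
At x_S = 41: x_G = 54 − 0.6·41 = 29.4.

29.4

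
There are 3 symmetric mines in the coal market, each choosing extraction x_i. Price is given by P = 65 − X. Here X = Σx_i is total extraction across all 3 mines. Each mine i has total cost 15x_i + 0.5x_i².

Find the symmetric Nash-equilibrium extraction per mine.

A representative mine's profit is π_i = x_i(65 − X) − 15x_i − 0.5x_i², with X = x_i + Σ_{j≠i} x_j.
First-order condition: 50 − 3x_i − Σ_{j≠i} x_j = 0.
With identical mines, set every x_j = x: then 50 − 3x − 2x = 0, i.e. x = 50/5 = 10.

10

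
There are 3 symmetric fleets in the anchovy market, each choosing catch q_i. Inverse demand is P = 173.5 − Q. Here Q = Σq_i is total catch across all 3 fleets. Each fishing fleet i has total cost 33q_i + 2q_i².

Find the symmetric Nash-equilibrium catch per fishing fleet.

A representative fishing fleet's profit is π_i = q_i(173.5 − Q) − 33q_i − 2q_i², with Q = q_i + Σ_{j≠i} q_j.
First-order condition: 140.5 − 6q_i − Σ_{j≠i} q_j = 0.
With identical fishing fleets, set every q_j = q: then 140.5 − 6q − 2q = 0, i.e. q = 140.5/8 = 17.5625.

17.5625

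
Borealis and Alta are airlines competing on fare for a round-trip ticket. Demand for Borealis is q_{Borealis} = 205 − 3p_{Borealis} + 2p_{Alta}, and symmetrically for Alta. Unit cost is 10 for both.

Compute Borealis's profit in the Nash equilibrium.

7129.6875

Borealis's profit: π = (p_{Borealis} − 10)(205 − 3p_{Borealis} + 2p_{Alta}).
∂π/∂p_{Borealis} = 235 − 6p_{Borealis} + 2p_{Alta} = 0 ⇒ p_{Borealis} = 235/6 + (1/3)p_{Alta}.
By symmetry p_{Alta} = p_{Borealis}; substituting into the reaction function, (2/3)p_{Borealis} = 235/6 and p_{Borealis} = 58.75.
q_{Borealis} = 205 − 3·58.75 + 2·58.75 = 146.25.
Profit = (58.75 − 10)·146.25 = 7129.6875.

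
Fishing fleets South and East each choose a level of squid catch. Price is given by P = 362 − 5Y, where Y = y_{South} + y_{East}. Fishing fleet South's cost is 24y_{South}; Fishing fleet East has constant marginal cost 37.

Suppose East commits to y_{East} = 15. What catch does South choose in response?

Fishing fleet South's profit: π = y_{South}(362 − 5(y_{South} + y_{East})) − 24y_{South}.
∂π/∂y_{South} = 338 − 10y_{South} − 5y_{East} = 0, so y_{South} = 33.8 − 0.5y_{East}.
At y_{East} = 15: y_{South} = 33.8 − 0.5·15 = 26.3.

26.3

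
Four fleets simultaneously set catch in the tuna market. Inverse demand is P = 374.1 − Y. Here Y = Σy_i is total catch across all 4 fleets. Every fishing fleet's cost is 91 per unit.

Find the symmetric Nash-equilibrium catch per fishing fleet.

A representative fishing fleet's profit is π_i = y_i(374.1 − Y) − 91y_i, with Y = y_i + Σ_{j≠i} y_j.
First-order condition: 283.1 − 2y_i − Σ_{j≠i} y_j = 0.
In a symmetric equilibrium every fishing fleet chooses the same y, so Σ_{j≠i} y_j = 3y. The condition becomes 283.1 − 5y = 0, giving y = 283.1/5 = 56.62.

56.62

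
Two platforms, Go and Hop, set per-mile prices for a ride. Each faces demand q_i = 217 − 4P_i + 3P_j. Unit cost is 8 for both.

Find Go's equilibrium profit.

6988.96

Go's profit: π = (P_{Go} − 8)(217 − 4P_{Go} + 3P_{Hop}).
∂π/∂P_{Go} = 249 − 8P_{Go} + 3P_{Hop} = 0 ⇒ P_{Go} = 31.125 + 0.375P_{Hop}.
By symmetry P_{Hop} = P_{Go}; substituting into the reaction function, 0.625P_{Go} = 31.125 and P_{Go} = 49.8.
q_{Go} = 217 − 4·49.8 + 3·49.8 = 167.2.
Profit = (49.8 − 8)·167.2 = 6988.96.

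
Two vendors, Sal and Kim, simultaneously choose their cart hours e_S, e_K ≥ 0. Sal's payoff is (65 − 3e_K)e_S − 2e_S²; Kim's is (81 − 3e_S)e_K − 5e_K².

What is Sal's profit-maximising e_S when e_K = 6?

Expanding Sal's payoff: 65e_S − 3e_Ke_S − 2e_S².
∂π/∂e_S = 65 − 3e_K − 4e_S = 0, so e_S = 16.25 − 0.75e_K.
At e_K = 6: e_S = 16.25 − 0.75·6 = 11.75.

11.75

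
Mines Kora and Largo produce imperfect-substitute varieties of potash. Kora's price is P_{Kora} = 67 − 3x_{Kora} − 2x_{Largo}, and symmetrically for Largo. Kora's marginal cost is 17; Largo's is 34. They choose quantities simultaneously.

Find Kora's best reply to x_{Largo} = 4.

7

Mine Kora's profit: π = x_{Kora}(67 − 3x_{Kora} − 2x_{Largo}) − 17x_{Kora}.
∂π/∂x_{Kora} = 50 − 6x_{Kora} − 2x_{Largo} = 0 ⇒ x_{Kora} = 25/3 − (1/3)x_{Largo}.
At x_{Largo} = 4: x_{Kora} = 25/3 − (1/3)·4 = 7.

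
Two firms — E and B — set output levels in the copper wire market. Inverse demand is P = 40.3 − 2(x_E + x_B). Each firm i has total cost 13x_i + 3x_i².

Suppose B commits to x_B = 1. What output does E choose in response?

2.53

Firm E's profit: π = x_E(40.3 − 2(x_E + x_B)) − 13x_E − 3x_E².
∂π/∂x_E = 27.3 − 10x_E − 2x_B = 0, so x_E = 2.73 − 0.2x_B.
At x_B = 1: x_E = 2.73 − 0.2·1 = 2.53.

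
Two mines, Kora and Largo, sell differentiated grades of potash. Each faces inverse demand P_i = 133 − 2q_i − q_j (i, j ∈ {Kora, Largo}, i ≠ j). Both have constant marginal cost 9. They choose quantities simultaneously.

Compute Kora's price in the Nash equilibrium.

Mine Kora's profit: π = q_{Kora}(133 − 2q_{Kora} − q_{Largo}) − 9q_{Kora}.
∂π/∂q_{Kora} = 124 − 4q_{Kora} − q_{Largo} = 0 ⇒ q_{Kora} = 31 − 0.25q_{Largo}.
By symmetry q_{Largo} = q_{Kora}; substituting into the reaction function, 1.25q_{Kora} = 31 and q_{Kora} = 24.8.
P_{Kora} = 133 − 2·24.8 − 24.8 = 58.6.

58.6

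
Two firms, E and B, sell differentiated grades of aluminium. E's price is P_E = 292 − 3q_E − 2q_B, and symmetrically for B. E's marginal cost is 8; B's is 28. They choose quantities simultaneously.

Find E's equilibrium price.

Firm E's profit: π = q_E(292 − 3q_E − 2q_B) − 8q_E.
∂π/∂q_E = 284 − 6q_E − 2q_B = 0 ⇒ q_E = 142/3 − (1/3)q_B.
Similarly q_B = 44 − (1/3)q_E.
Plugging q_B into E's best response: q_E = 142/3 − (1/3)(44 − (1/3)q_E) ⇒ (8/9)q_E = 98/3, so q_E = 36.75.
Then q_B = 44 − (1/3)·36.75 = 31.75.
P_E = 292 − 3·36.75 − 2·31.75 = 118.25.

118.25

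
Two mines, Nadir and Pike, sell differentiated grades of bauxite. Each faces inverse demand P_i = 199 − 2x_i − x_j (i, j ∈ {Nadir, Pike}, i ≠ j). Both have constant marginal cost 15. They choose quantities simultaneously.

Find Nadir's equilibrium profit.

Mine Nadir's profit: π = x_{Nadir}(199 − 2x_{Nadir} − x_{Pike}) − 15x_{Nadir}.
∂π/∂x_{Nadir} = 184 − 4x_{Nadir} − x_{Pike} = 0 ⇒ x_{Nadir} = 46 − 0.25x_{Pike}.
By symmetry x_{Pike} = x_{Nadir}; substituting into the reaction function, 1.25x_{Nadir} = 46 and x_{Nadir} = 36.8.
P_{Nadir} = 199 − 2·36.8 − 36.8 = 88.6.
Profit = (88.6 − 15)·36.8 = 2708.48.

2708.48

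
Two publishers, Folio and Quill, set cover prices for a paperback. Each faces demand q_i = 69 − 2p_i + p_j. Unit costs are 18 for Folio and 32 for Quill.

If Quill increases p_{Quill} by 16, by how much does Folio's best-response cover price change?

Folio's profit: π = (p_{Folio} − 18)(69 − 2p_{Folio} + p_{Quill}).
∂π/∂p_{Folio} = 105 − 4p_{Folio} + p_{Quill} = 0 ⇒ p_{Folio} = 26.25 + 0.25p_{Quill}.
The reaction-function slope is 0.25, so a 16-unit rise in p_{Quill} moves p_{Folio} by 0.25 × 16 = 4. Folio's best response rises — the actions are strategic complements.

4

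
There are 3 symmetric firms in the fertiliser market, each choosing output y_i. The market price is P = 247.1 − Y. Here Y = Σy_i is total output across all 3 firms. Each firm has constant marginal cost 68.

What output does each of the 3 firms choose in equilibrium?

A representative firm's profit is π_i = y_i(247.1 − Y) − 68y_i, with Y = y_i + Σ_{j≠i} y_j.
First-order condition: 179.1 − 2y_i − Σ_{j≠i} y_j = 0.
Imposing symmetry (y_j = y for all j) turns Σ_{j≠i} y_j into 2y, so 179.1 = 4y and y = 44.775.

44.775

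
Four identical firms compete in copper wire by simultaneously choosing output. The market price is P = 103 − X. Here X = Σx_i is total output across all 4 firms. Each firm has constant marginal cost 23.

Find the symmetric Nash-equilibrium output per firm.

16

A representative firm's profit is π_i = x_i(103 − X) − 23x_i, with X = x_i + Σ_{j≠i} x_j.
First-order condition: 80 − 2x_i − Σ_{j≠i} x_j = 0.
In a symmetric equilibrium every firm chooses the same x, so Σ_{j≠i} x_j = 3x. The condition becomes 80 − 5x = 0, giving x = 80/5 = 16.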